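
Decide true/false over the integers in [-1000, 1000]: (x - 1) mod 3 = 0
The claim fails at x = 0:
x = 0: LHS = (0 - 1) mod 3 = (-1) mod 3 = 2; 2 = 0 — FAILS

Because a single integer refutes it, the statement is false.

Answer: False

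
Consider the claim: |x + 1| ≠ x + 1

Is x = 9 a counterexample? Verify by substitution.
Substitute x = 9 into the relation:
x = 9: LHS = |9 + 1| = |10| = 10, RHS = 9 + 1 = 10; 10 ≠ 10 — FAILS

Since the claim fails at x = 9, this value is a counterexample.

Answer: Yes, x = 9 is a counterexample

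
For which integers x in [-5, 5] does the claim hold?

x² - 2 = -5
Over all integers in [-5, 5], LHS − RHS is always positive; it is smallest at x = 0, where it equals 3:
x = 0: LHS = 0² - 2 = -2; -2 = -5 — FAILS
At the ends of the range:
x = -5: LHS = (-5)² - 2 = 23; 23 = -5 — FAILS
x = 5: LHS = 5² - 2 = 23; 23 = -5 — FAILS
Hence LHS − RHS is never 0, i.e. the two sides are never equal, so the claimed relation (=) fails for every integer in [-5, 5].

Answer: None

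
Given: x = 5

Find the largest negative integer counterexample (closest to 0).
Testing negative integers from -1 downward:
x = -1: -1 = 5 — FAILS  ← closest negative counterexample to 0

Answer: x = -1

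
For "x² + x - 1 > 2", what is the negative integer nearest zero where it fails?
Testing negative integers from -1 downward:
x = -1: LHS = (-1)² + (-1) - 1 = -1; -1 > 2 — FAILS  ← closest negative counterexample to 0

Answer: x = -1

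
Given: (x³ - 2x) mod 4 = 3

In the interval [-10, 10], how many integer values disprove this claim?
Counterexamples in [-10, 10]: {-10, -9, -8, -6, -5, -4, -2, -1, 0, 2, 3, 4, 6, 7, 8, 10}.

Counting them gives 16 values.

Answer: 16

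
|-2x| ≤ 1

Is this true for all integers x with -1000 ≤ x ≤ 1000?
The claim fails at x = 1:
x = 1: LHS = |-2·1| = |-2| = 2; 2 ≤ 1 — FAILS

Because a single integer refutes it, the statement is false.

Answer: False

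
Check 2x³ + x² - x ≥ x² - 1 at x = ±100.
x = 100: LHS = 2·100³ + 100² - 100 = 2009900, RHS = 100² - 1 = 9999; 2009900 ≥ 9999 — holds
x = -100: LHS = 2·(-100)³ + (-100)² - (-100) = -1989900, RHS = (-100)² - 1 = 9999; -1989900 ≥ 9999 — FAILS

Answer: Partially: holds for x = 100, fails for x = -100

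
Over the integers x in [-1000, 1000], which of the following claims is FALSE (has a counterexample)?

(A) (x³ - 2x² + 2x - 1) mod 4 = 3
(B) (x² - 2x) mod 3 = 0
(A) x = 1: LHS = (1³ - 2·1² + 2·1 - 1) mod 4 = 0 mod 4 = 0; 0 = 3 — FAILS
(B) x = 1: LHS = (1² - 2·1) mod 3 = (-1) mod 3 = 2; 2 = 0 — FAILS

Answer: Both A and B are false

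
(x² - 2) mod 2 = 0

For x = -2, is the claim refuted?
Substitute x = -2 into the relation:
x = -2: LHS = ((-2)² - 2) mod 2 = 2 mod 2 = 0; 0 = 0 — holds

The claim holds here, so x = -2 is not a counterexample. (A counterexample exists elsewhere, e.g. x = 1.)

Answer: No, x = -2 is not a counterexample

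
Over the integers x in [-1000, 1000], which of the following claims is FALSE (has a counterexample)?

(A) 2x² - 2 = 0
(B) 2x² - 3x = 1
(A) x = 0: LHS = 2·0² - 2 = -2; -2 = 0 — FAILS
(B) x = 0: LHS = 2·0² - 3·0 = 0; 0 = 1 — FAILS

Answer: Both A and B are false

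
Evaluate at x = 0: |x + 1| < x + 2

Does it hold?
x = 0: LHS = |0 + 1| = |1| = 1, RHS = 0 + 2 = 2; 1 < 2 — holds

The relation is satisfied at x = 0.

Answer: Yes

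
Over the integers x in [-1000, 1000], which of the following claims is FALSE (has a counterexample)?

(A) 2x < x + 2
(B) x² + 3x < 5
(A) x = 2: LHS = 2·2 = 4, RHS = 2 + 2 = 4; 4 < 4 — FAILS
(B) x = 2: LHS = 2² + 3·2 = 10; 10 < 5 — FAILS

Answer: Both A and B are false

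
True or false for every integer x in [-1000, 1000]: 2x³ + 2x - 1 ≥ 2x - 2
The claim fails at x = -1:
x = -1: LHS = 2·(-1)³ + 2·(-1) - 1 = -5, RHS = 2·(-1) - 2 = -4; -5 ≥ -4 — FAILS

Because a single integer refutes it, the statement is false.

Answer: False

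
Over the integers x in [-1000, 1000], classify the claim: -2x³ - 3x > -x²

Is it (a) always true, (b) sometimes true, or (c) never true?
Holds at x = -1: LHS = -2·(-1)³ - 3·(-1) = 5, RHS = -(-1)² = -1; 5 > -1 — holds
Fails at x = 0: LHS = -2·0³ - 3·0 = 0, RHS = -0² = 0; 0 > 0 — FAILS
It is satisfied by some integers in the range but not all.

Answer: Sometimes true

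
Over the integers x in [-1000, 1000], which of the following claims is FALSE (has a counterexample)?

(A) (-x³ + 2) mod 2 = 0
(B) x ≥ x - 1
(A) x = 1: LHS = (-1³ + 2) mod 2 = 1 mod 2 = 1; 1 = 0 — FAILS

(B) Over all integers in [-1000, 1000], LHS − RHS is smallest at x = 0, where it equals 1:
x = 0: RHS = 0 - 1 = -1; 0 ≥ -1 — holds
At the ends of the range:
x = -1000: RHS = (-1000) - 1 = -1001; -1000 ≥ -1001 — holds
x = 1000: RHS = 1000 - 1 = 999; 1000 ≥ 999 — holds
Hence LHS − RHS is never negative, i.e. LHS ≥ RHS throughout, so the relation holds for every integer in [-1000, 1000].

Only (A) has a counterexample.

Answer: A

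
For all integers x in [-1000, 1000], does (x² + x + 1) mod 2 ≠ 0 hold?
For a polynomial with integer coefficients, its value mod 2 depends only on x mod 2, so it suffices to check one representative of each residue class, x = 0, 1:
x = 0: LHS = (0² + 0 + 1) mod 2 = 1 mod 2 = 1; 1 ≠ 0 — holds
x = 1: LHS = (1² + 1 + 1) mod 2 = 3 mod 2 = 1; 1 ≠ 0 — holds
The relation holds in every residue class, so the relation holds for every integer in [-1000, 1000].

No counterexample exists.

Answer: True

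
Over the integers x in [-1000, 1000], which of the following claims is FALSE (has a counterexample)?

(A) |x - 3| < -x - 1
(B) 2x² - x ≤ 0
(A) x = 0: LHS = |0 - 3| = |-3| = 3, RHS = -0 - 1 = -1; 3 < -1 — FAILS
(B) x = 1: LHS = 2·1² - 1 = 1; 1 ≤ 0 — FAILS

Answer: Both A and B are false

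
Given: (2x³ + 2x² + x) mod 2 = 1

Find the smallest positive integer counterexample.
Testing positive integers:
x = 1: LHS = (2·1³ + 2·1² + 1) mod 2 = 5 mod 2 = 1; 1 = 1 — holds
x = 2: LHS = (2·2³ + 2·2² + 2) mod 2 = 26 mod 2 = 0; 0 = 1 — FAILS  ← smallest positive counterexample

Answer: x = 2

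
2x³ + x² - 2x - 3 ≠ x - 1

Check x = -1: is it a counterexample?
Substitute x = -1 into the relation:
x = -1: LHS = 2·(-1)³ + (-1)² - 2·(-1) - 3 = -2, RHS = (-1) - 1 = -2; -2 ≠ -2 — FAILS

Since the claim fails at x = -1, this value is a counterexample.

Answer: Yes, x = -1 is a counterexample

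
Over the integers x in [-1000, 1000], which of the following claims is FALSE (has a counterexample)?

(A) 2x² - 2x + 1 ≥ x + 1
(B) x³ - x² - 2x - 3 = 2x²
(A) x = 1: LHS = 2·1² - 2·1 + 1 = 1, RHS = 1 + 1 = 2; 1 ≥ 2 — FAILS
(B) x = 0: LHS = 0³ - 0² - 2·0 - 3 = -3, RHS = 2·0² = 0; -3 = 0 — FAILS

Answer: Both A and B are false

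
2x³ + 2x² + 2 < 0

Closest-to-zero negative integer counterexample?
Testing negative integers from -1 downward:
x = -1: LHS = 2·(-1)³ + 2·(-1)² + 2 = 2; 2 < 0 — FAILS  ← closest negative counterexample to 0

Answer: x = -1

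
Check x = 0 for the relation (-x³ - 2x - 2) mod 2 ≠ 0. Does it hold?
x = 0: LHS = (-0³ - 2·0 - 2) mod 2 = (-2) mod 2 = 0; 0 ≠ 0 — FAILS

The relation fails at x = 0, so x = 0 is a counterexample.

Answer: No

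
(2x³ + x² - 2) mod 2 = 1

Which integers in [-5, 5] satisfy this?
Holds for: {-5, -3, -1, 1, 3, 5}
Fails for: {-4, -2, 0, 2, 4}

Answer: {-5, -3, -1, 1, 3, 5}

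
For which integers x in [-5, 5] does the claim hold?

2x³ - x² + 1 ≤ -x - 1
Holds for: {-5, -4, -3, -2, -1}
Fails for: {0, 1, 2, 3, 4, 5}

Answer: {-5, -4, -3, -2, -1}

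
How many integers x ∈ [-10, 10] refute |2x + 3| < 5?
Counterexamples in [-10, 10]: {-10, -9, -8, -7, -6, -5, -4, 1, 2, 3, 4, 5, 6, 7, 8, 9, 10}.

Counting them gives 17 values.

Answer: 17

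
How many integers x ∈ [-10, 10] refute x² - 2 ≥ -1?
Counterexamples in [-10, 10]: {0}.

Counting them gives 1 values.

Answer: 1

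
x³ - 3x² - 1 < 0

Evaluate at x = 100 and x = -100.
x = 100: LHS = 100³ - 3·100² - 1 = 969999; 969999 < 0 — FAILS
x = -100: LHS = (-100)³ - 3·(-100)² - 1 = -1030001; -1030001 < 0 — holds

Answer: Partially: fails for x = 100, holds for x = -100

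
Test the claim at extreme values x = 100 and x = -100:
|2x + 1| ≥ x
x = 100: LHS = |2·100 + 1| = |201| = 201; 201 ≥ 100 — holds
x = -100: LHS = |2·(-100) + 1| = |-199| = 199; 199 ≥ -100 — holds

Answer: Yes, holds for both x = 100 and x = -100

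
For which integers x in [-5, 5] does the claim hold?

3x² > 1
Holds for: {-5, -4, -3, -2, -1, 1, 2, 3, 4, 5}
Fails for: {0}

Answer: {-5, -4, -3, -2, -1, 1, 2, 3, 4, 5}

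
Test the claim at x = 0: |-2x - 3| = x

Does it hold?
x = 0: LHS = |-2·0 - 3| = |-3| = 3; 3 = 0 — FAILS

The relation fails at x = 0, so x = 0 is a counterexample.

Answer: No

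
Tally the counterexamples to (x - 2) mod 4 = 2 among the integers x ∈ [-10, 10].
Counterexamples in [-10, 10]: {-10, -9, -7, -6, -5, -3, -2, -1, 1, 2, 3, 5, 6, 7, 9, 10}.

Counting them gives 16 values.

Answer: 16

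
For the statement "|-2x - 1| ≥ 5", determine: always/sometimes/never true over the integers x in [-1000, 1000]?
Holds at x = 2: LHS = |-2·2 - 1| = |-5| = 5; 5 ≥ 5 — holds
Fails at x = 0: LHS = |-2·0 - 1| = |-1| = 1; 1 ≥ 5 — FAILS
It is satisfied by some integers in the range but not all.

Answer: Sometimes true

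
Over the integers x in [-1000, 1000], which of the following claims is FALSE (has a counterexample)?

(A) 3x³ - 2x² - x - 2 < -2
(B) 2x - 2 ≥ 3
(A) x = 0: LHS = 3·0³ - 2·0² - 0 - 2 = -2; -2 < -2 — FAILS
(B) x = 0: LHS = 2·0 - 2 = -2; -2 ≥ 3 — FAILS

Answer: Both A and B are false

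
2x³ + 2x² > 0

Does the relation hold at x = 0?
x = 0: LHS = 2·0³ + 2·0² = 0; 0 > 0 — FAILS

The relation fails at x = 0, so x = 0 is a counterexample.

Answer: No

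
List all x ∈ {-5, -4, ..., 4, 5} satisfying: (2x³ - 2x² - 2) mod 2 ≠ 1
For a polynomial with integer coefficients, its value mod 2 depends only on x mod 2, so it suffices to check one representative of each residue class, x = 0, 1:
x = 0: LHS = (2·0³ - 2·0² - 2) mod 2 = (-2) mod 2 = 0; 0 ≠ 1 — holds
x = 1: LHS = (2·1³ - 2·1² - 2) mod 2 = (-2) mod 2 = 0; 0 ≠ 1 — holds
The relation holds in every residue class, so the relation holds for every integer in [-5, 5].

Answer: All integers in [-5, 5]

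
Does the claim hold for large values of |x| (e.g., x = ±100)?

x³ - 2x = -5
x = 100: LHS = 100³ - 2·100 = 999800; 999800 = -5 — FAILS
x = -100: LHS = (-100)³ - 2·(-100) = -999800; -999800 = -5 — FAILS

Answer: No, fails for both x = 100 and x = -100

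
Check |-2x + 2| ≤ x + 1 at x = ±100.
x = 100: LHS = |-2·100 + 2| = |-198| = 198, RHS = 100 + 1 = 101; 198 ≤ 101 — FAILS
x = -100: LHS = |-2·(-100) + 2| = |202| = 202, RHS = (-100) + 1 = -99; 202 ≤ -99 — FAILS

Answer: No, fails for both x = 100 and x = -100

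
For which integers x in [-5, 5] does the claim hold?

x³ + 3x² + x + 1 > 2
Holds for: {-2, 1, 2, 3, 4, 5}
Fails for: {-5, -4, -3, -1, 0}

Answer: {-2, 1, 2, 3, 4, 5}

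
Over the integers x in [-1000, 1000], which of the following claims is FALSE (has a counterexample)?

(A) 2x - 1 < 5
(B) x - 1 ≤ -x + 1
(A) x = 3: LHS = 2·3 - 1 = 5; 5 < 5 — FAILS
(B) x = 2: LHS = 2 - 1 = 1, RHS = -2 + 1 = -1; 1 ≤ -1 — FAILS

Answer: Both A and B are false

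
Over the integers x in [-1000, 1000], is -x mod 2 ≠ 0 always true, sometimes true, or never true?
Holds at x = 1: LHS = (-1) mod 2 = 1; 1 ≠ 0 — holds
Fails at x = 0: LHS = (-0) mod 2 = 0 mod 2 = 0; 0 ≠ 0 — FAILS
It is satisfied by some integers in the range but not all.

Answer: Sometimes true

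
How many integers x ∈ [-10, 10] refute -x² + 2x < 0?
Counterexamples in [-10, 10]: {0, 1, 2}.

Counting them gives 3 values.

Answer: 3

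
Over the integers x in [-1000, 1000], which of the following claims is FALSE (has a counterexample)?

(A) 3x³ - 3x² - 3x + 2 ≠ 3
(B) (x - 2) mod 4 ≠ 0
(A) Track d = LHS − RHS over the integers in [-1000, 1000]. Equality would need d = 0, but d changes sign only between consecutive integers, jumping over 0:
x = 1: LHS = 3·1³ - 3·1² - 3·1 + 2 = -1; -1 ≠ 3 — holds  (d = -4)
x = 2: LHS = 3·2³ - 3·2² - 3·2 + 2 = 8; 8 ≠ 3 — holds  (d = 5)
Away from these crossings d keeps a constant sign, and checking every integer in [-1000, 1000] confirms d ≠ 0 throughout. Hence the two sides are never equal, so the relation holds for every integer in [-1000, 1000].

(B) x = 2: LHS = (2 - 2) mod 4 = 0 mod 4 = 0; 0 ≠ 0 — FAILS

Only (B) has a counterexample.

Answer: B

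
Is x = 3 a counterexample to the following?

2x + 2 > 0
Substitute x = 3 into the relation:
x = 3: LHS = 2·3 + 2 = 8; 8 > 0 — holds

The claim holds here, so x = 3 is not a counterexample. (A counterexample exists elsewhere, e.g. x = -1.)

Answer: No, x = 3 is not a counterexample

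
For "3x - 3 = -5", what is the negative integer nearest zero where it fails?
Testing negative integers from -1 downward:
x = -1: LHS = 3·(-1) - 3 = -6; -6 = -5 — FAILS  ← closest negative counterexample to 0

Answer: x = -1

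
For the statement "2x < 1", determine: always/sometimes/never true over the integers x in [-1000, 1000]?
Holds at x = 0: LHS = 2·0 = 0; 0 < 1 — holds
Fails at x = 1: LHS = 2·1 = 2; 2 < 1 — FAILS
It is satisfied by some integers in the range but not all.

Answer: Sometimes true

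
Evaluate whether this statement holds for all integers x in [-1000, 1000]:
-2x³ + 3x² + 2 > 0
The claim fails at x = 2:
x = 2: LHS = -2·2³ + 3·2² + 2 = -2; -2 > 0 — FAILS

Because a single integer refutes it, the statement is false.

Answer: False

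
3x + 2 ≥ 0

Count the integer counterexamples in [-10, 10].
Counterexamples in [-10, 10]: {-10, -9, -8, -7, -6, -5, -4, -3, -2, -1}.

Counting them gives 10 values.

Answer: 10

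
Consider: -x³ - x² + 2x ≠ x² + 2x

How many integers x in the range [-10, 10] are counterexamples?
Counterexamples in [-10, 10]: {-2, 0}.

Counting them gives 2 values.

Answer: 2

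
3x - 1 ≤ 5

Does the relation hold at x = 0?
x = 0: LHS = 3·0 - 1 = -1; -1 ≤ 5 — holds

The relation is satisfied at x = 0.

Answer: Yes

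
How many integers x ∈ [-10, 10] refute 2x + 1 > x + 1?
Counterexamples in [-10, 10]: {-10, -9, -8, -7, -6, -5, -4, -3, -2, -1, 0}.

Counting them gives 11 values.

Answer: 11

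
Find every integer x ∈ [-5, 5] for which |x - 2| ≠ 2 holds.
Holds for: {-5, -4, -3, -2, -1, 1, 2, 3, 5}
Fails for: {0, 4}

Answer: {-5, -4, -3, -2, -1, 1, 2, 3, 5}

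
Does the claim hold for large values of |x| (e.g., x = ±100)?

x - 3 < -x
x = 100: LHS = 100 - 3 = 97; 97 < -100 — FAILS
x = -100: LHS = (-100) - 3 = -103, RHS = -(-100) = 100; -103 < 100 — holds

Answer: Partially: fails for x = 100, holds for x = -100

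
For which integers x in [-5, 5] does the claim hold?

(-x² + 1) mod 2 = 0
Holds for: {-5, -3, -1, 1, 3, 5}
Fails for: {-4, -2, 0, 2, 4}

Answer: {-5, -3, -1, 1, 3, 5}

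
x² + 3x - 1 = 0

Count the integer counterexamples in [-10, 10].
Counterexamples in [-10, 10]: {-10, -9, -8, -7, -6, -5, -4, -3, -2, -1, 0, 1, 2, 3, 4, 5, 6, 7, 8, 9, 10}.

Counting them gives 21 values.

Answer: 21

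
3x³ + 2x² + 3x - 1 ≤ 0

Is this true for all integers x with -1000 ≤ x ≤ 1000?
The claim fails at x = 1:
x = 1: LHS = 3·1³ + 2·1² + 3·1 - 1 = 7; 7 ≤ 0 — FAILS

Because a single integer refutes it, the statement is false.

Answer: False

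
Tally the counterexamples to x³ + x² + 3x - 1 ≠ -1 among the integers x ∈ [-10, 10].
Counterexamples in [-10, 10]: {0}.

Counting them gives 1 values.

Answer: 1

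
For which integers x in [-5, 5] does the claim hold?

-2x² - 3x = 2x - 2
Track d = LHS − RHS over the integers in [-5, 5]. Equality would need d = 0, but d changes sign only between consecutive integers, jumping over 0:
x = -3: LHS = -2·(-3)² - 3·(-3) = -9, RHS = 2·(-3) - 2 = -8; -9 = -8 — FAILS  (d = -1)
x = -2: LHS = -2·(-2)² - 3·(-2) = -2, RHS = 2·(-2) - 2 = -6; -2 = -6 — FAILS  (d = 4)
x = 0: LHS = -2·0² - 3·0 = 0, RHS = 2·0 - 2 = -2; 0 = -2 — FAILS  (d = 2)
x = 1: LHS = -2·1² - 3·1 = -5, RHS = 2·1 - 2 = 0; -5 = 0 — FAILS  (d = -5)
Away from these crossings d keeps a constant sign, and checking every integer in [-5, 5] confirms d ≠ 0 throughout. Hence the two sides are never equal, so the claimed relation (=) fails for every integer in [-5, 5].

Answer: None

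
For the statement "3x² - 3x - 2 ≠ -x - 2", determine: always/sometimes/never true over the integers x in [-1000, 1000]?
Holds at x = 1: LHS = 3·1² - 3·1 - 2 = -2, RHS = -1 - 2 = -3; -2 ≠ -3 — holds
Fails at x = 0: LHS = 3·0² - 3·0 - 2 = -2, RHS = -0 - 2 = -2; -2 ≠ -2 — FAILS
It is satisfied by some integers in the range but not all.

Answer: Sometimes true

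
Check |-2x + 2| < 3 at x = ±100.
x = 100: LHS = |-2·100 + 2| = |-198| = 198; 198 < 3 — FAILS
x = -100: LHS = |-2·(-100) + 2| = |202| = 202; 202 < 3 — FAILS

Answer: No, fails for both x = 100 and x = -100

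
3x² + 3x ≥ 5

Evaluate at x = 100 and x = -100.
x = 100: LHS = 3·100² + 3·100 = 30300; 30300 ≥ 5 — holds
x = -100: LHS = 3·(-100)² + 3·(-100) = 29700; 29700 ≥ 5 — holds

Answer: Yes, holds for both x = 100 and x = -100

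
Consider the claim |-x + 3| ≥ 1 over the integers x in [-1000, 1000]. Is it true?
The claim fails at x = 3:
x = 3: LHS = |-3 + 3| = |0| = 0; 0 ≥ 1 — FAILS

Because a single integer refutes it, the statement is false.

Answer: False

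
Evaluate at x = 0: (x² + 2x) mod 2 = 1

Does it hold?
x = 0: LHS = (0² + 2·0) mod 2 = 0 mod 2 = 0; 0 = 1 — FAILS

The relation fails at x = 0, so x = 0 is a counterexample.

Answer: No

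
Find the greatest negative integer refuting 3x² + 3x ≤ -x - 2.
Testing negative integers from -1 downward:
x = -1: LHS = 3·(-1)² + 3·(-1) = 0, RHS = -(-1) - 2 = -1; 0 ≤ -1 — FAILS  ← closest negative counterexample to 0

Answer: x = -1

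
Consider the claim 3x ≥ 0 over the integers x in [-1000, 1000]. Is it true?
The claim fails at x = -1:
x = -1: LHS = 3·(-1) = -3; -3 ≥ 0 — FAILS

Because a single integer refutes it, the statement is false.

Answer: False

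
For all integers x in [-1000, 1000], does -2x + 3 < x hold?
The claim fails at x = 0:
x = 0: LHS = -2·0 + 3 = 3; 3 < 0 — FAILS

Because a single integer refutes it, the statement is false.

Answer: False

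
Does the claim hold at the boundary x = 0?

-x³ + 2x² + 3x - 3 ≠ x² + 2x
x = 0: LHS = -0³ + 2·0² + 3·0 - 3 = -3, RHS = 0² + 2·0 = 0; -3 ≠ 0 — holds

The relation is satisfied at x = 0.

Answer: Yes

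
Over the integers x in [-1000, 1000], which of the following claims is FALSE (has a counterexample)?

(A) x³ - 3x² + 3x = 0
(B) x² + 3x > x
(A) x = 1: LHS = 1³ - 3·1² + 3·1 = 1; 1 = 0 — FAILS
(B) x = 0: LHS = 0² + 3·0 = 0; 0 > 0 — FAILS

Answer: Both A and B are false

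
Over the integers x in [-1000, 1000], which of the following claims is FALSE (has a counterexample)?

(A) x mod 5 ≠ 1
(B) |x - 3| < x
(A) x = 1: LHS = 1 mod 5 = 1; 1 ≠ 1 — FAILS
(B) x = 0: LHS = |0 - 3| = |-3| = 3; 3 < 0 — FAILS

Answer: Both A and B are false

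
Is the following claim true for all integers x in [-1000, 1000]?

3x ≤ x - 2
The claim fails at x = 0:
x = 0: LHS = 3·0 = 0, RHS = 0 - 2 = -2; 0 ≤ -2 — FAILS

Because a single integer refutes it, the statement is false.

Answer: False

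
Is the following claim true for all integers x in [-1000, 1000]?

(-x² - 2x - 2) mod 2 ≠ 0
The claim fails at x = 0:
x = 0: LHS = (-0² - 2·0 - 2) mod 2 = (-2) mod 2 = 0; 0 ≠ 0 — FAILS

Because a single integer refutes it, the statement is false.

Answer: False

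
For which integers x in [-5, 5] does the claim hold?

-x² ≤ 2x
Holds for: {-5, -4, -3, -2, 0, 1, 2, 3, 4, 5}
Fails for: {-1}

Answer: {-5, -4, -3, -2, 0, 1, 2, 3, 4, 5}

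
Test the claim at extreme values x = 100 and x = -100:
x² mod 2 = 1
x = 100: LHS = (100²) mod 2 = 10000 mod 2 = 0; 0 = 1 — FAILS
x = -100: LHS = ((-100)²) mod 2 = 10000 mod 2 = 0; 0 = 1 — FAILS

Answer: No, fails for both x = 100 and x = -100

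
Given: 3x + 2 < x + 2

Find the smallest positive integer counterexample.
Testing positive integers:
x = 1: LHS = 3·1 + 2 = 5, RHS = 1 + 2 = 3; 5 < 3 — FAILS  ← smallest positive counterexample

Answer: x = 1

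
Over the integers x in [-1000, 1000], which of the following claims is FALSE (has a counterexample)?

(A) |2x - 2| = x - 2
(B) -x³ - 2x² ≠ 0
(A) x = 0: LHS = |2·0 - 2| = |-2| = 2, RHS = 0 - 2 = -2; 2 = -2 — FAILS
(B) x = 0: LHS = -0³ - 2·0² = 0; 0 ≠ 0 — FAILS

Answer: Both A and B are false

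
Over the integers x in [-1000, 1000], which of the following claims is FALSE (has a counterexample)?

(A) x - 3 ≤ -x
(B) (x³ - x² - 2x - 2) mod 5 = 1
(A) x = 2: LHS = 2 - 3 = -1; -1 ≤ -2 — FAILS
(B) x = 0: LHS = (0³ - 0² - 2·0 - 2) mod 5 = (-2) mod 5 = 3; 3 = 1 — FAILS

Answer: Both A and B are false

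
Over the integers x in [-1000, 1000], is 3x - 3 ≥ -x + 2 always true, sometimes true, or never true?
Holds at x = 2: LHS = 3·2 - 3 = 3, RHS = -2 + 2 = 0; 3 ≥ 0 — holds
Fails at x = 0: LHS = 3·0 - 3 = -3, RHS = -0 + 2 = 2; -3 ≥ 2 — FAILS
It is satisfied by some integers in the range but not all.

Answer: Sometimes true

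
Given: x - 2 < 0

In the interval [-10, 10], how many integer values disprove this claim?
Counterexamples in [-10, 10]: {2, 3, 4, 5, 6, 7, 8, 9, 10}.

Counting them gives 9 values.

Answer: 9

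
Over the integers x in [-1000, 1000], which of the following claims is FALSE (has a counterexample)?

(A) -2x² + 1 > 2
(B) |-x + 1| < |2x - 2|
(A) x = 0: LHS = -2·0² + 1 = 1; 1 > 2 — FAILS
(B) x = 1: LHS = |-1 + 1| = |0| = 0, RHS = |2·1 - 2| = |0| = 0; 0 < 0 — FAILS

Answer: Both A and B are false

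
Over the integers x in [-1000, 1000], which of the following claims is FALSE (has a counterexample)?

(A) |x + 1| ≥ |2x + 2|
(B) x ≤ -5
(A) x = 0: LHS = |0 + 1| = |1| = 1, RHS = |2·0 + 2| = |2| = 2; 1 ≥ 2 — FAILS
(B) x = 0: 0 ≤ -5 — FAILS

Answer: Both A and B are false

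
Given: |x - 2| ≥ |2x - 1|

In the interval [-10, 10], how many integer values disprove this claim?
Counterexamples in [-10, 10]: {-10, -9, -8, -7, -6, -5, -4, -3, -2, 2, 3, 4, 5, 6, 7, 8, 9, 10}.

Counting them gives 18 values.

Answer: 18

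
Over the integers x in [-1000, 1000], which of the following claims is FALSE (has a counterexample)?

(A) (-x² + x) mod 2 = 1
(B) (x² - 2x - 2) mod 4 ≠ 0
(A) x = 0: LHS = (-0² + 0) mod 2 = 0 mod 2 = 0; 0 = 1 — FAILS

(B) For a polynomial with integer coefficients, its value mod 4 depends only on x mod 4, so it suffices to check one representative of each residue class, x = 0, 1, 2, 3:
x = 0: LHS = (0² - 2·0 - 2) mod 4 = (-2) mod 4 = 2; 2 ≠ 0 — holds
x = 1: LHS = (1² - 2·1 - 2) mod 4 = (-3) mod 4 = 1; 1 ≠ 0 — holds
x = 2: LHS = (2² - 2·2 - 2) mod 4 = (-2) mod 4 = 2; 2 ≠ 0 — holds
x = 3: LHS = (3² - 2·3 - 2) mod 4 = 1 mod 4 = 1; 1 ≠ 0 — holds
The relation holds in every residue class, so the relation holds for every integer in [-1000, 1000].

Only (A) has a counterexample.

Answer: A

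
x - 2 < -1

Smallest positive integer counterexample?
Testing positive integers:
x = 1: LHS = 1 - 2 = -1; -1 < -1 — FAILS  ← smallest positive counterexample

Answer: x = 1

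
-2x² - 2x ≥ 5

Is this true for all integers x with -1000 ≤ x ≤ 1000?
The claim fails at x = 0:
x = 0: LHS = -2·0² - 2·0 = 0; 0 ≥ 5 — FAILS

Because a single integer refutes it, the statement is false.

Answer: False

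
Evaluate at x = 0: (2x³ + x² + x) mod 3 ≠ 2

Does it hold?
x = 0: LHS = (2·0³ + 0² + 0) mod 3 = 0 mod 3 = 0; 0 ≠ 2 — holds

The relation is satisfied at x = 0.

Answer: Yes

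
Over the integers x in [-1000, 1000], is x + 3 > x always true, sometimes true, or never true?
Over all integers in [-1000, 1000], LHS − RHS is smallest at x = 0, where it equals 3:
x = 0: LHS = 0 + 3 = 3; 3 > 0 — holds
At the ends of the range:
x = -1000: LHS = (-1000) + 3 = -997; -997 > -1000 — holds
x = 1000: LHS = 1000 + 3 = 1003; 1003 > 1000 — holds
Hence LHS − RHS is never zero or negative, i.e. LHS > RHS throughout, so the relation holds for every integer in [-1000, 1000].

No counterexample exists.

Answer: Always true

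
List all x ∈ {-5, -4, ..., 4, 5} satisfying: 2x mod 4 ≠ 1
For a polynomial with integer coefficients, its value mod 4 depends only on x mod 4, so it suffices to check one representative of each residue class, x = 0, 1, 2, 3:
x = 0: LHS = (2·0) mod 4 = 0 mod 4 = 0; 0 ≠ 1 — holds
x = 1: LHS = (2·1) mod 4 = 2 mod 4 = 2; 2 ≠ 1 — holds
x = 2: LHS = (2·2) mod 4 = 4 mod 4 = 0; 0 ≠ 1 — holds
x = 3: LHS = (2·3) mod 4 = 6 mod 4 = 2; 2 ≠ 1 — holds
The relation holds in every residue class, so the relation holds for every integer in [-5, 5].

Answer: All integers in [-5, 5]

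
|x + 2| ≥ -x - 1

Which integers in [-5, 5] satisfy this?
Holds for: {-1, 0, 1, 2, 3, 4, 5}
Fails for: {-5, -4, -3, -2}

Answer: {-1, 0, 1, 2, 3, 4, 5}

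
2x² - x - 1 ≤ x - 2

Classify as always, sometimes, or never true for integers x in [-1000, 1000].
Over all integers in [-1000, 1000], LHS − RHS is smallest at x = 0, where it equals 1:
x = 0: LHS = 2·0² - 0 - 1 = -1, RHS = 0 - 2 = -2; -1 ≤ -2 — FAILS
At the ends of the range:
x = -1000: LHS = 2·(-1000)² - (-1000) - 1 = 2000999, RHS = (-1000) - 2 = -1002; 2000999 ≤ -1002 — FAILS
x = 1000: LHS = 2·1000² - 1000 - 1 = 1998999, RHS = 1000 - 2 = 998; 1998999 ≤ 998 — FAILS
Hence LHS − RHS is never zero or negative, i.e. LHS > RHS throughout, so the claimed relation (≤) fails for every integer in [-1000, 1000].

No integer in the range satisfies it.

Answer: Never true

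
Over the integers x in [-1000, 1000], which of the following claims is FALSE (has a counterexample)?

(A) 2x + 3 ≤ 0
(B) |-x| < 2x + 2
(A) x = 0: LHS = 2·0 + 3 = 3; 3 ≤ 0 — FAILS
(B) x = -1: LHS = |-(-1)| = |1| = 1, RHS = 2·(-1) + 2 = 0; 1 < 0 — FAILS

Answer: Both A and B are false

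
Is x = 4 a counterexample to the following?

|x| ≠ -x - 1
Substitute x = 4 into the relation:
x = 4: LHS = |4| = 4, RHS = -4 - 1 = -5; 4 ≠ -5 — holds

The relation holds at x = 4, so it is not a counterexample.

Answer: No, x = 4 is not a counterexample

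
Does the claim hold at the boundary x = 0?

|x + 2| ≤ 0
x = 0: LHS = |0 + 2| = |2| = 2; 2 ≤ 0 — FAILS

The relation fails at x = 0, so x = 0 is a counterexample.

Answer: No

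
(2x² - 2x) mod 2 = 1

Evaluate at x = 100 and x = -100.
x = 100: LHS = (2·100² - 2·100) mod 2 = 19800 mod 2 = 0; 0 = 1 — FAILS
x = -100: LHS = (2·(-100)² - 2·(-100)) mod 2 = 20200 mod 2 = 0; 0 = 1 — FAILS

Answer: No, fails for both x = 100 and x = -100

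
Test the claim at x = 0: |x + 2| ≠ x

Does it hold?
x = 0: LHS = |0 + 2| = |2| = 2; 2 ≠ 0 — holds

The relation is satisfied at x = 0.

Answer: Yes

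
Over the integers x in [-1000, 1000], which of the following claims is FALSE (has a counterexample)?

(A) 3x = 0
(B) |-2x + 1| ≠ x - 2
(A) x = 1: LHS = 3·1 = 3; 3 = 0 — FAILS

(B) Over all integers in [-1000, 1000], LHS − RHS is always positive; it is smallest at x = 1, where it equals 2:
x = 1: LHS = |-2·1 + 1| = |-1| = 1, RHS = 1 - 2 = -1; 1 ≠ -1 — holds
At the ends of the range:
x = -1000: LHS = |-2·(-1000) + 1| = |2001| = 2001, RHS = (-1000) - 2 = -1002; 2001 ≠ -1002 — holds
x = 1000: LHS = |-2·1000 + 1| = |-1999| = 1999, RHS = 1000 - 2 = 998; 1999 ≠ 998 — holds
Hence LHS − RHS is never 0, i.e. the two sides are never equal, so the relation holds for every integer in [-1000, 1000].

Only (A) has a counterexample.

Answer: A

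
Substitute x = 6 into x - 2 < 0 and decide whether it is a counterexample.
Substitute x = 6 into the relation:
x = 6: LHS = 6 - 2 = 4; 4 < 0 — FAILS

Since the claim fails at x = 6, this value is a counterexample.

Answer: Yes, x = 6 is a counterexample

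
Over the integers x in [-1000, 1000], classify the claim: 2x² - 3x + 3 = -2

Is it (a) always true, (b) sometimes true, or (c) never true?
Over all integers in [-1000, 1000], LHS − RHS is always positive; it is smallest at x = 1, where it equals 4:
x = 1: LHS = 2·1² - 3·1 + 3 = 2; 2 = -2 — FAILS
At the ends of the range:
x = -1000: LHS = 2·(-1000)² - 3·(-1000) + 3 = 2003003; 2003003 = -2 — FAILS
x = 1000: LHS = 2·1000² - 3·1000 + 3 = 1997003; 1997003 = -2 — FAILS
Hence LHS − RHS is never 0, i.e. the two sides are never equal, so the claimed relation (=) fails for every integer in [-1000, 1000].

No integer in the range satisfies it.

Answer: Never true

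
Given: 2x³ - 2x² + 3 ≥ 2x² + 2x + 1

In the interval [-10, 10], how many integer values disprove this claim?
Counterexamples in [-10, 10]: {-10, -9, -8, -7, -6, -5, -4, -3, -2, -1, 1, 2}.

Counting them gives 12 values.

Answer: 12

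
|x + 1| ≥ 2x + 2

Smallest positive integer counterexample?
Testing positive integers:
x = 1: LHS = |1 + 1| = |2| = 2, RHS = 2·1 + 2 = 4; 2 ≥ 4 — FAILS  ← smallest positive counterexample

Answer: x = 1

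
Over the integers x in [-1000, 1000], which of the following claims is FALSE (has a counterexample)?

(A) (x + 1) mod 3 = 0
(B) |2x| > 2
(A) x = 0: LHS = (0 + 1) mod 3 = 1 mod 3 = 1; 1 = 0 — FAILS
(B) x = 0: LHS = |2·0| = |0| = 0; 0 > 2 — FAILS

Answer: Both A and B are false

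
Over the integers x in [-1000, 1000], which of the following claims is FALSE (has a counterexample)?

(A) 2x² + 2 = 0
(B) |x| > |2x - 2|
(A) x = 0: LHS = 2·0² + 2 = 2; 2 = 0 — FAILS
(B) x = 0: LHS = |0| = 0, RHS = |2·0 - 2| = |-2| = 2; 0 > 2 — FAILS

Answer: Both A and B are false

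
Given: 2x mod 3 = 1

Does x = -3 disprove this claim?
Substitute x = -3 into the relation:
x = -3: LHS = (2·(-3)) mod 3 = (-6) mod 3 = 0; 0 = 1 — FAILS

Since the claim fails at x = -3, this value is a counterexample.

Answer: Yes, x = -3 is a counterexample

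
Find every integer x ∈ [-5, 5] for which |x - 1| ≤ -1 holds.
An absolute value is never negative, so the left side is ≥ 0 for every x, while the right side is -1. Tightest case in [-5, 5] is x = 1:
x = 1: LHS = |1 - 1| = |0| = 0; 0 ≤ -1 — FAILS
Hence LHS − RHS is never zero or negative, i.e. LHS > RHS throughout, so the claimed relation (≤) fails for every integer in [-5, 5].

Answer: None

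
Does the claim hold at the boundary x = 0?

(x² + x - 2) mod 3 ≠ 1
x = 0: LHS = (0² + 0 - 2) mod 3 = (-2) mod 3 = 1; 1 ≠ 1 — FAILS

The relation fails at x = 0, so x = 0 is a counterexample.

Answer: No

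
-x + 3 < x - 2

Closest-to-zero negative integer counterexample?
Testing negative integers from -1 downward:
x = -1: LHS = -(-1) + 3 = 4, RHS = (-1) - 2 = -3; 4 < -3 — FAILS  ← closest negative counterexample to 0

Answer: x = -1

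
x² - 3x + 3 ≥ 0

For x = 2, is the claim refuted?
Substitute x = 2 into the relation:
x = 2: LHS = 2² - 3·2 + 3 = 1; 1 ≥ 0 — holds

The relation holds at x = 2, so it is not a counterexample.

Answer: No, x = 2 is not a counterexample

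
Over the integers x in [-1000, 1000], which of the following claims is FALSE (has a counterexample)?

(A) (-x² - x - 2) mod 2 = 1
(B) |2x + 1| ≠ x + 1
(A) x = 0: LHS = (-0² - 0 - 2) mod 2 = (-2) mod 2 = 0; 0 = 1 — FAILS
(B) x = 0: LHS = |2·0 + 1| = |1| = 1, RHS = 0 + 1 = 1; 1 ≠ 1 — FAILS

Answer: Both A and B are false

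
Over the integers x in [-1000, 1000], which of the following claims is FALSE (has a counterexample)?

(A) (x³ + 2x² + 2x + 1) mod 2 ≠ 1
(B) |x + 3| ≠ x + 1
(A) x = 0: LHS = (0³ + 2·0² + 2·0 + 1) mod 2 = 1 mod 2 = 1; 1 ≠ 1 — FAILS

(B) Over all integers in [-1000, 1000], LHS − RHS is always positive; it is smallest at x = 0, where it equals 2:
x = 0: LHS = |0 + 3| = |3| = 3, RHS = 0 + 1 = 1; 3 ≠ 1 — holds
At the ends of the range:
x = -1000: LHS = |(-1000) + 3| = |-997| = 997, RHS = (-1000) + 1 = -999; 997 ≠ -999 — holds
x = 1000: LHS = |1000 + 3| = |1003| = 1003, RHS = 1000 + 1 = 1001; 1003 ≠ 1001 — holds
Hence LHS − RHS is never 0, i.e. the two sides are never equal, so the relation holds for every integer in [-1000, 1000].

Only (A) has a counterexample.

Answer: A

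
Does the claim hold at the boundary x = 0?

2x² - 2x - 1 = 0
x = 0: LHS = 2·0² - 2·0 - 1 = -1; -1 = 0 — FAILS

The relation fails at x = 0, so x = 0 is a counterexample.

Answer: No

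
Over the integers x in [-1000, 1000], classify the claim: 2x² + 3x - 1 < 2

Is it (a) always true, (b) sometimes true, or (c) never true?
Holds at x = 0: LHS = 2·0² + 3·0 - 1 = -1; -1 < 2 — holds
Fails at x = 1: LHS = 2·1² + 3·1 - 1 = 4; 4 < 2 — FAILS
It is satisfied by some integers in the range but not all.

Answer: Sometimes true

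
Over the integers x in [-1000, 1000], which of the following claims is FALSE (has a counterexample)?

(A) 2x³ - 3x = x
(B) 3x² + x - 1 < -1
(A) x = 1: LHS = 2·1³ - 3·1 = -1; -1 = 1 — FAILS
(B) x = 0: LHS = 3·0² + 0 - 1 = -1; -1 < -1 — FAILS

Answer: Both A and B are false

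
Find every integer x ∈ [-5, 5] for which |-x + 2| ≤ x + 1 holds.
Holds for: {1, 2, 3, 4, 5}
Fails for: {-5, -4, -3, -2, -1, 0}

Answer: {1, 2, 3, 4, 5}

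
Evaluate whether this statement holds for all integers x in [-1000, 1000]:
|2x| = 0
The claim fails at x = 1:
x = 1: LHS = |2·1| = |2| = 2; 2 = 0 — FAILS

Because a single integer refutes it, the statement is false.

Answer: False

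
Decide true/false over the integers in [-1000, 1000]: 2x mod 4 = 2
The claim fails at x = 0:
x = 0: LHS = (2·0) mod 4 = 0 mod 4 = 0; 0 = 2 — FAILS

Because a single integer refutes it, the statement is false.

Answer: False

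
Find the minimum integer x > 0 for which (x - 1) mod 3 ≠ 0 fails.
Testing positive integers:
x = 1: LHS = (1 - 1) mod 3 = 0 mod 3 = 0; 0 ≠ 0 — FAILS  ← smallest positive counterexample

Answer: x = 1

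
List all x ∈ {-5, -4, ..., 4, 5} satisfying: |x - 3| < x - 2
Holds for: {3, 4, 5}
Fails for: {-5, -4, -3, -2, -1, 0, 1, 2}

Answer: {3, 4, 5}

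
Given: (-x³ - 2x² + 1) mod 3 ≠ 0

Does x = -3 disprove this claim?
Substitute x = -3 into the relation:
x = -3: LHS = (-(-3)³ - 2·(-3)² + 1) mod 3 = 10 mod 3 = 1; 1 ≠ 0 — holds

The claim holds here, so x = -3 is not a counterexample. (A counterexample exists elsewhere, e.g. x = -1.)

Answer: No, x = -3 is not a counterexample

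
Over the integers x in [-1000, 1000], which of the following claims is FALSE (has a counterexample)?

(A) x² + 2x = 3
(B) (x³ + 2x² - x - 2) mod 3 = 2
(A) x = 0: LHS = 0² + 2·0 = 0; 0 = 3 — FAILS
(B) x = 0: LHS = (0³ + 2·0² - 0 - 2) mod 3 = (-2) mod 3 = 1; 1 = 2 — FAILS

Answer: Both A and B are false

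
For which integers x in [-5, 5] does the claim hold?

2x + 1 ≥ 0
Holds for: {0, 1, 2, 3, 4, 5}
Fails for: {-5, -4, -3, -2, -1}

Answer: {0, 1, 2, 3, 4, 5}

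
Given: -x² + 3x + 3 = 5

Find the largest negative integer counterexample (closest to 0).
Testing negative integers from -1 downward:
x = -1: LHS = -(-1)² + 3·(-1) + 3 = -1; -1 = 5 — FAILS  ← closest negative counterexample to 0

Answer: x = -1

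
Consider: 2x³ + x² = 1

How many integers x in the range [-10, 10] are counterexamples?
Counterexamples in [-10, 10]: {-10, -9, -8, -7, -6, -5, -4, -3, -2, -1, 0, 1, 2, 3, 4, 5, 6, 7, 8, 9, 10}.

Counting them gives 21 values.

Answer: 21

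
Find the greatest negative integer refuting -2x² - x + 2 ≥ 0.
Testing negative integers from -1 downward:
x = -1: LHS = -2·(-1)² - (-1) + 2 = 1; 1 ≥ 0 — holds
x = -2: LHS = -2·(-2)² - (-2) + 2 = -4; -4 ≥ 0 — FAILS  ← closest negative counterexample to 0

Answer: x = -2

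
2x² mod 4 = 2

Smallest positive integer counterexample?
Testing positive integers:
x = 1: LHS = (2·1²) mod 4 = 2 mod 4 = 2; 2 = 2 — holds
x = 2: LHS = (2·2²) mod 4 = 8 mod 4 = 0; 0 = 2 — FAILS  ← smallest positive counterexample

Answer: x = 2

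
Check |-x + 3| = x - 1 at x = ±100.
x = 100: LHS = |-100 + 3| = |-97| = 97, RHS = 100 - 1 = 99; 97 = 99 — FAILS
x = -100: LHS = |-(-100) + 3| = |103| = 103, RHS = (-100) - 1 = -101; 103 = -101 — FAILS

Answer: No, fails for both x = 100 and x = -100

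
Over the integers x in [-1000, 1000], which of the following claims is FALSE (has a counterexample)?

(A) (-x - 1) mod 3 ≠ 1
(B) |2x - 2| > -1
(A) x = 1: LHS = (-1 - 1) mod 3 = (-2) mod 3 = 1; 1 ≠ 1 — FAILS

(B) An absolute value is never negative, so the left side is ≥ 0 for every x, while the right side is -1. Tightest case in [-1000, 1000] is x = 1:
x = 1: LHS = |2·1 - 2| = |0| = 0; 0 > -1 — holds
Hence LHS − RHS is never zero or negative, i.e. LHS > RHS throughout, so the relation holds for every integer in [-1000, 1000].

Only (A) has a counterexample.

Answer: A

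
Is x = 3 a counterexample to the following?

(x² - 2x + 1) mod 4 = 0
Substitute x = 3 into the relation:
x = 3: LHS = (3² - 2·3 + 1) mod 4 = 4 mod 4 = 0; 0 = 0 — holds

The claim holds here, so x = 3 is not a counterexample. (A counterexample exists elsewhere, e.g. x = 0.)

Answer: No, x = 3 is not a counterexample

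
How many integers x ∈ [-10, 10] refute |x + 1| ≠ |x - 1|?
Counterexamples in [-10, 10]: {0}.

Counting them gives 1 values.

Answer: 1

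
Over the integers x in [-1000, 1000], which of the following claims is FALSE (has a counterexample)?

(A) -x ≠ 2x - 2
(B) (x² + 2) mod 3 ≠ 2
(A) Track d = LHS − RHS over the integers in [-1000, 1000]. Equality would need d = 0, but d changes sign only between consecutive integers, jumping over 0:
x = 0: LHS = -0 = 0, RHS = 2·0 - 2 = -2; 0 ≠ -2 — holds  (d = 2)
x = 1: RHS = 2·1 - 2 = 0; -1 ≠ 0 — holds  (d = -1)
Away from these crossings d keeps a constant sign, and checking every integer in [-1000, 1000] confirms d ≠ 0 throughout. Hence the two sides are never equal, so the relation holds for every integer in [-1000, 1000].

(B) x = 0: LHS = (0² + 2) mod 3 = 2 mod 3 = 2; 2 ≠ 2 — FAILS

Only (B) has a counterexample.

Answer: B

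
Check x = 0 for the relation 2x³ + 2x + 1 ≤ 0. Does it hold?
x = 0: LHS = 2·0³ + 2·0 + 1 = 1; 1 ≤ 0 — FAILS

The relation fails at x = 0, so x = 0 is a counterexample.

Answer: No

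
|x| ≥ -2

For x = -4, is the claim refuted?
Substitute x = -4 into the relation:
x = -4: LHS = |-4| = 4; 4 ≥ -2 — holds

The relation holds at x = -4, so it is not a counterexample.

Answer: No, x = -4 is not a counterexample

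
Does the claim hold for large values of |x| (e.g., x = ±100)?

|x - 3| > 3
x = 100: LHS = |100 - 3| = |97| = 97; 97 > 3 — holds
x = -100: LHS = |(-100) - 3| = |-103| = 103; 103 > 3 — holds

Answer: Yes, holds for both x = 100 and x = -100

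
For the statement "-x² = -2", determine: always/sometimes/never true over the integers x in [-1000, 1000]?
Track d = LHS − RHS over the integers in [-1000, 1000]. Equality would need d = 0, but d changes sign only between consecutive integers, jumping over 0:
x = -2: LHS = -(-2)² = -4; -4 = -2 — FAILS  (d = -2)
x = -1: LHS = -(-1)² = -1; -1 = -2 — FAILS  (d = 1)
x = 1: LHS = -1² = -1; -1 = -2 — FAILS  (d = 1)
x = 2: LHS = -2² = -4; -4 = -2 — FAILS  (d = -2)
Away from these crossings d keeps a constant sign, and checking every integer in [-1000, 1000] confirms d ≠ 0 throughout. Hence the two sides are never equal, so the claimed relation (=) fails for every integer in [-1000, 1000].

No integer in the range satisfies it.

Answer: Never true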